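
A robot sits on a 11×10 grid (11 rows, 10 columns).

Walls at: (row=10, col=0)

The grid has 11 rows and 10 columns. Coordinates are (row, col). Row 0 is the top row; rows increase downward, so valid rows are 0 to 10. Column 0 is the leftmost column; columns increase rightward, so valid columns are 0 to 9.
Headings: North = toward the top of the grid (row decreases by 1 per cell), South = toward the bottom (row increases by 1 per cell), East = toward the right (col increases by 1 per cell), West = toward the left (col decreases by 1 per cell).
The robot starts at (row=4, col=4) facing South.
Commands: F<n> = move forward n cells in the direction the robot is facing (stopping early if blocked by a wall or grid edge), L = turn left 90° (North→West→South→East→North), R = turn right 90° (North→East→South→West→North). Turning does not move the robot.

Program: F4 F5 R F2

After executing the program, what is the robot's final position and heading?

Start: (row=4, col=4), facing South
  F4: move forward 4, now at (row=8, col=4)
  F5: move forward 2/5 (blocked), now at (row=10, col=4)
  R: turn right, now facing West
  F2: move forward 2, now at (row=10, col=2)
Final: (row=10, col=2), facing West

Answer: Final position: (row=10, col=2), facing West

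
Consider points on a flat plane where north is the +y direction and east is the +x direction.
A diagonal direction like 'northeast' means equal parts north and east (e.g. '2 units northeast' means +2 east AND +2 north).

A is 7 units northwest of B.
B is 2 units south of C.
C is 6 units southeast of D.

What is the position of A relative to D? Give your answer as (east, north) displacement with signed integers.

Place D at the origin (east=0, north=0).
  C is 6 units southeast of D: delta (east=+6, north=-6); C at (east=6, north=-6).
  B is 2 units south of C: delta (east=+0, north=-2); B at (east=6, north=-8).
  A is 7 units northwest of B: delta (east=-7, north=+7); A at (east=-1, north=-1).
Therefore A relative to D: (east=-1, north=-1).

Answer: A is at (east=-1, north=-1) relative to D.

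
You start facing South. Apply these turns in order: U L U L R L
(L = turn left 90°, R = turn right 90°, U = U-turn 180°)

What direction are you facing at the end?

Start: South
  U (U-turn (180°)) -> North
  L (left (90° counter-clockwise)) -> West
  U (U-turn (180°)) -> East
  L (left (90° counter-clockwise)) -> North
  R (right (90° clockwise)) -> East
  L (left (90° counter-clockwise)) -> North
Final: North

Answer: Final heading: North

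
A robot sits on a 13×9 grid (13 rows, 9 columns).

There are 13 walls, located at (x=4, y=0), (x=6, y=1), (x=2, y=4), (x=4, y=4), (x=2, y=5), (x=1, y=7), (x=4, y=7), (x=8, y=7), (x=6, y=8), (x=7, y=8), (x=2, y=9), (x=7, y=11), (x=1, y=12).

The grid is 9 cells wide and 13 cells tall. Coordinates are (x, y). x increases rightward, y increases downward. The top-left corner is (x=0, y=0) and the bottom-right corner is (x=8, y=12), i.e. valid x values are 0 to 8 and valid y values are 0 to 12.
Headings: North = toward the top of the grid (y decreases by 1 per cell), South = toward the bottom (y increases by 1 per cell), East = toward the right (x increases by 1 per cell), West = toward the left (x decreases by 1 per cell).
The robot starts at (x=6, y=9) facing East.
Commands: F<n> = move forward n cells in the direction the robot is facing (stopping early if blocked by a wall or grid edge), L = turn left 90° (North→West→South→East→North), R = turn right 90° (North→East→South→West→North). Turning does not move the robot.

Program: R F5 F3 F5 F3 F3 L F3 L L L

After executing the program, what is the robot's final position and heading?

Answer: Final position: (x=8, y=12), facing South

Derivation:
Start: (x=6, y=9), facing East
  R: turn right, now facing South
  F5: move forward 3/5 (blocked), now at (x=6, y=12)
  F3: move forward 0/3 (blocked), now at (x=6, y=12)
  F5: move forward 0/5 (blocked), now at (x=6, y=12)
  F3: move forward 0/3 (blocked), now at (x=6, y=12)
  F3: move forward 0/3 (blocked), now at (x=6, y=12)
  L: turn left, now facing East
  F3: move forward 2/3 (blocked), now at (x=8, y=12)
  L: turn left, now facing North
  L: turn left, now facing West
  L: turn left, now facing South
Final: (x=8, y=12), facing South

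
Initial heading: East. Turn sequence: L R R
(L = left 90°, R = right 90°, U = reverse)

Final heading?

Start: East
  L (left (90° counter-clockwise)) -> North
  R (right (90° clockwise)) -> East
  R (right (90° clockwise)) -> South
Final: South

Answer: Final heading: South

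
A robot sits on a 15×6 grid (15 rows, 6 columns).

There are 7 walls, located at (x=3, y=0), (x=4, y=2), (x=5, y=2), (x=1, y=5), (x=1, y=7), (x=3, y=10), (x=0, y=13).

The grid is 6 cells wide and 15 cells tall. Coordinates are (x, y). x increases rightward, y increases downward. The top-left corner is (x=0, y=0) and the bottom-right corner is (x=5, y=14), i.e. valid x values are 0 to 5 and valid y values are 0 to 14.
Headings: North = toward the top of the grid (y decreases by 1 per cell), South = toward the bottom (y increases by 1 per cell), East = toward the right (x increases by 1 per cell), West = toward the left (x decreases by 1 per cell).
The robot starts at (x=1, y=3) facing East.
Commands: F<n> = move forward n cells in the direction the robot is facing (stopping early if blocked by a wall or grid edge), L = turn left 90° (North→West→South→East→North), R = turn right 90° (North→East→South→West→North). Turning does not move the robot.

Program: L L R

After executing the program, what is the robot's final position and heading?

Start: (x=1, y=3), facing East
  L: turn left, now facing North
  L: turn left, now facing West
  R: turn right, now facing North
Final: (x=1, y=3), facing North

Answer: Final position: (x=1, y=3), facing North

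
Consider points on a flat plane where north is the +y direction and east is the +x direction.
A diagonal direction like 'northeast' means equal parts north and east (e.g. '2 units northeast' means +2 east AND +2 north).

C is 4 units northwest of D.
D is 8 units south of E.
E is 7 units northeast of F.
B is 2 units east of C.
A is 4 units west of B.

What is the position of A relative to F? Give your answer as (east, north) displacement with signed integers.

Answer: A is at (east=1, north=3) relative to F.

Derivation:
Place F at the origin (east=0, north=0).
  E is 7 units northeast of F: delta (east=+7, north=+7); E at (east=7, north=7).
  D is 8 units south of E: delta (east=+0, north=-8); D at (east=7, north=-1).
  C is 4 units northwest of D: delta (east=-4, north=+4); C at (east=3, north=3).
  B is 2 units east of C: delta (east=+2, north=+0); B at (east=5, north=3).
  A is 4 units west of B: delta (east=-4, north=+0); A at (east=1, north=3).
Therefore A relative to F: (east=1, north=3).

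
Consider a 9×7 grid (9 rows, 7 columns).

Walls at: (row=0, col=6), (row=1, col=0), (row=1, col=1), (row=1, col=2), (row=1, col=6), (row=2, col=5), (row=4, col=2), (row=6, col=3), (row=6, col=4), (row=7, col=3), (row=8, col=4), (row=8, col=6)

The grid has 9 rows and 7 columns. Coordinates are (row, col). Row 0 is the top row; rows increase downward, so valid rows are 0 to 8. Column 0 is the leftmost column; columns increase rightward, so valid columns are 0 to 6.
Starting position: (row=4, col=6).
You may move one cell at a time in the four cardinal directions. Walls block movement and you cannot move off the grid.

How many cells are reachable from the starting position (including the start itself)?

BFS flood-fill from (row=4, col=6):
  Distance 0: (row=4, col=6)
  Distance 1: (row=3, col=6), (row=4, col=5), (row=5, col=6)
  Distance 2: (row=2, col=6), (row=3, col=5), (row=4, col=4), (row=5, col=5), (row=6, col=6)
  Distance 3: (row=3, col=4), (row=4, col=3), (row=5, col=4), (row=6, col=5), (row=7, col=6)
  Distance 4: (row=2, col=4), (row=3, col=3), (row=5, col=3), (row=7, col=5)
  Distance 5: (row=1, col=4), (row=2, col=3), (row=3, col=2), (row=5, col=2), (row=7, col=4), (row=8, col=5)
  Distance 6: (row=0, col=4), (row=1, col=3), (row=1, col=5), (row=2, col=2), (row=3, col=1), (row=5, col=1), (row=6, col=2)
  Distance 7: (row=0, col=3), (row=0, col=5), (row=2, col=1), (row=3, col=0), (row=4, col=1), (row=5, col=0), (row=6, col=1), (row=7, col=2)
  Distance 8: (row=0, col=2), (row=2, col=0), (row=4, col=0), (row=6, col=0), (row=7, col=1), (row=8, col=2)
  Distance 9: (row=0, col=1), (row=7, col=0), (row=8, col=1), (row=8, col=3)
  Distance 10: (row=0, col=0), (row=8, col=0)
Total reachable: 51 (grid has 51 open cells total)

Answer: Reachable cells: 51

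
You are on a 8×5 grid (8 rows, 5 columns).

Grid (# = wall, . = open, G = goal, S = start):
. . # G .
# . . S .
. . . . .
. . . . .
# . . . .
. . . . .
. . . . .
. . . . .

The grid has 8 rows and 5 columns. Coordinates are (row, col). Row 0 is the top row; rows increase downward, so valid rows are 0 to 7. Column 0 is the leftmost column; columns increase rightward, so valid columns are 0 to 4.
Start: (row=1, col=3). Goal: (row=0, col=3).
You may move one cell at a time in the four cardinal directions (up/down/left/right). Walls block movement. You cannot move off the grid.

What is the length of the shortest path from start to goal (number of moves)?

BFS from (row=1, col=3) until reaching (row=0, col=3):
  Distance 0: (row=1, col=3)
  Distance 1: (row=0, col=3), (row=1, col=2), (row=1, col=4), (row=2, col=3)  <- goal reached here
One shortest path (1 moves): (row=1, col=3) -> (row=0, col=3)

Answer: Shortest path length: 1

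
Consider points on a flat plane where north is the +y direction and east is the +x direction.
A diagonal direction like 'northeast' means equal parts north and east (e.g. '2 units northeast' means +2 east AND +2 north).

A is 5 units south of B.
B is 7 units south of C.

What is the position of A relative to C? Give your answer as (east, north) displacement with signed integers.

Answer: A is at (east=0, north=-12) relative to C.

Derivation:
Place C at the origin (east=0, north=0).
  B is 7 units south of C: delta (east=+0, north=-7); B at (east=0, north=-7).
  A is 5 units south of B: delta (east=+0, north=-5); A at (east=0, north=-12).
Therefore A relative to C: (east=0, north=-12).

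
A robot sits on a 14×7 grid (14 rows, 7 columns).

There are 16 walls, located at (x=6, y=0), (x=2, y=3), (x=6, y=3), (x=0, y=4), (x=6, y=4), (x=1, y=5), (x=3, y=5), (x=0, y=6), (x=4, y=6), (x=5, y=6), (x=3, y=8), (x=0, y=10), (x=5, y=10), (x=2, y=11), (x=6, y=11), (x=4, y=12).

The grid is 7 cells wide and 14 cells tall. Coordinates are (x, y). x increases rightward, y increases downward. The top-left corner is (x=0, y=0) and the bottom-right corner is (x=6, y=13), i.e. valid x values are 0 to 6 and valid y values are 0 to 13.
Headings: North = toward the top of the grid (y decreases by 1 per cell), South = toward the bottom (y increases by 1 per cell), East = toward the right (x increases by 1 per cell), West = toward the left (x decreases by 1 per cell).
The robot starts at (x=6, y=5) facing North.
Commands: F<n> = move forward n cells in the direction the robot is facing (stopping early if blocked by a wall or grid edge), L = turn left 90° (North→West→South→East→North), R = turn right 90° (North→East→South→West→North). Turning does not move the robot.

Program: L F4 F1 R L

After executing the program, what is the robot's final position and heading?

Start: (x=6, y=5), facing North
  L: turn left, now facing West
  F4: move forward 2/4 (blocked), now at (x=4, y=5)
  F1: move forward 0/1 (blocked), now at (x=4, y=5)
  R: turn right, now facing North
  L: turn left, now facing West
Final: (x=4, y=5), facing West

Answer: Final position: (x=4, y=5), facing West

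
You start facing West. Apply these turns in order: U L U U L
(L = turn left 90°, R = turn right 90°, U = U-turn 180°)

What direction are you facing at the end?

Answer: Final heading: West

Derivation:
Start: West
  U (U-turn (180°)) -> East
  L (left (90° counter-clockwise)) -> North
  U (U-turn (180°)) -> South
  U (U-turn (180°)) -> North
  L (left (90° counter-clockwise)) -> West
Final: West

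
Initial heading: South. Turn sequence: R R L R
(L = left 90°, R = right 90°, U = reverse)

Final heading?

Start: South
  R (right (90° clockwise)) -> West
  R (right (90° clockwise)) -> North
  L (left (90° counter-clockwise)) -> West
  R (right (90° clockwise)) -> North
Final: North

Answer: Final heading: North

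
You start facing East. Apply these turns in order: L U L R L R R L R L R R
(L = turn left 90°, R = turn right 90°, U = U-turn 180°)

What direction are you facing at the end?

Start: East
  L (left (90° counter-clockwise)) -> North
  U (U-turn (180°)) -> South
  L (left (90° counter-clockwise)) -> East
  R (right (90° clockwise)) -> South
  L (left (90° counter-clockwise)) -> East
  R (right (90° clockwise)) -> South
  R (right (90° clockwise)) -> West
  L (left (90° counter-clockwise)) -> South
  R (right (90° clockwise)) -> West
  L (left (90° counter-clockwise)) -> South
  R (right (90° clockwise)) -> West
  R (right (90° clockwise)) -> North
Final: North

Answer: Final heading: North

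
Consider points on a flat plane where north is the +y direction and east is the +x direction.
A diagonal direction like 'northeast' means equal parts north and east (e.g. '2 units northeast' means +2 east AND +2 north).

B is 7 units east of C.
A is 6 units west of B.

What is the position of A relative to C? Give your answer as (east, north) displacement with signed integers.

Answer: A is at (east=1, north=0) relative to C.

Derivation:
Place C at the origin (east=0, north=0).
  B is 7 units east of C: delta (east=+7, north=+0); B at (east=7, north=0).
  A is 6 units west of B: delta (east=-6, north=+0); A at (east=1, north=0).
Therefore A relative to C: (east=1, north=0).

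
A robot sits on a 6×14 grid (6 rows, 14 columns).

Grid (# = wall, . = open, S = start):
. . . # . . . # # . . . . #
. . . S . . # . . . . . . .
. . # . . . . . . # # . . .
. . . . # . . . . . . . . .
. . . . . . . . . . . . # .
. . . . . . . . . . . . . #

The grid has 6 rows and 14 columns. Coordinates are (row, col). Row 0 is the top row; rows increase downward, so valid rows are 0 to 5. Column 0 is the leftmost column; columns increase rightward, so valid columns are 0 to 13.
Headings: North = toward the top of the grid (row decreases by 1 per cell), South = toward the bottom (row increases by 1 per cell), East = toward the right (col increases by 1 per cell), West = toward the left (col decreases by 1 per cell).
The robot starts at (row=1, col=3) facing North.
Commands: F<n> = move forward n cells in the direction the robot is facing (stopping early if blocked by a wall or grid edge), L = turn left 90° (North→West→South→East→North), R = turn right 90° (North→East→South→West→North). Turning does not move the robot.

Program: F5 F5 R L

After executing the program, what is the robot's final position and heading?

Answer: Final position: (row=1, col=3), facing North

Derivation:
Start: (row=1, col=3), facing North
  F5: move forward 0/5 (blocked), now at (row=1, col=3)
  F5: move forward 0/5 (blocked), now at (row=1, col=3)
  R: turn right, now facing East
  L: turn left, now facing North
Final: (row=1, col=3), facing North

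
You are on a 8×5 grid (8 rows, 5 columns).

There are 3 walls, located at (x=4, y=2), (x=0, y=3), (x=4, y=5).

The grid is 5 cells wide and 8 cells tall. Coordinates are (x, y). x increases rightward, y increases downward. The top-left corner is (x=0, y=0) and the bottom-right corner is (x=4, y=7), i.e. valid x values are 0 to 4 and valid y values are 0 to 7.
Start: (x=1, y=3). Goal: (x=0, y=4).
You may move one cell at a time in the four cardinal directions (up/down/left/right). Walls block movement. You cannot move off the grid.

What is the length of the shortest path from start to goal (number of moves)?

BFS from (x=1, y=3) until reaching (x=0, y=4):
  Distance 0: (x=1, y=3)
  Distance 1: (x=1, y=2), (x=2, y=3), (x=1, y=4)
  Distance 2: (x=1, y=1), (x=0, y=2), (x=2, y=2), (x=3, y=3), (x=0, y=4), (x=2, y=4), (x=1, y=5)  <- goal reached here
One shortest path (2 moves): (x=1, y=3) -> (x=1, y=4) -> (x=0, y=4)

Answer: Shortest path length: 2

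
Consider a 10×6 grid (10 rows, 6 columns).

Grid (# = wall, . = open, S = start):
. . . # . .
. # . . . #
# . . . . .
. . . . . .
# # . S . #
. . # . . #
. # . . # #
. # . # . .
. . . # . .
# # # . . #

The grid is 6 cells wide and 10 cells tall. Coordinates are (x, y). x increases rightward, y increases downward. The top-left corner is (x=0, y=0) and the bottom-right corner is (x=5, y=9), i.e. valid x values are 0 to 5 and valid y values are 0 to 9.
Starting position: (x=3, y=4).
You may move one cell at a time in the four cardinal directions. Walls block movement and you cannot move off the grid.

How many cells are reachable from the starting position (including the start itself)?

BFS flood-fill from (x=3, y=4):
  Distance 0: (x=3, y=4)
  Distance 1: (x=3, y=3), (x=2, y=4), (x=4, y=4), (x=3, y=5)
  Distance 2: (x=3, y=2), (x=2, y=3), (x=4, y=3), (x=4, y=5), (x=3, y=6)
  Distance 3: (x=3, y=1), (x=2, y=2), (x=4, y=2), (x=1, y=3), (x=5, y=3), (x=2, y=6)
  Distance 4: (x=2, y=1), (x=4, y=1), (x=1, y=2), (x=5, y=2), (x=0, y=3), (x=2, y=7)
  Distance 5: (x=2, y=0), (x=4, y=0), (x=2, y=8)
  Distance 6: (x=1, y=0), (x=5, y=0), (x=1, y=8)
  Distance 7: (x=0, y=0), (x=0, y=8)
  Distance 8: (x=0, y=1), (x=0, y=7)
  Distance 9: (x=0, y=6)
  Distance 10: (x=0, y=5)
  Distance 11: (x=1, y=5)
Total reachable: 35 (grid has 41 open cells total)

Answer: Reachable cells: 35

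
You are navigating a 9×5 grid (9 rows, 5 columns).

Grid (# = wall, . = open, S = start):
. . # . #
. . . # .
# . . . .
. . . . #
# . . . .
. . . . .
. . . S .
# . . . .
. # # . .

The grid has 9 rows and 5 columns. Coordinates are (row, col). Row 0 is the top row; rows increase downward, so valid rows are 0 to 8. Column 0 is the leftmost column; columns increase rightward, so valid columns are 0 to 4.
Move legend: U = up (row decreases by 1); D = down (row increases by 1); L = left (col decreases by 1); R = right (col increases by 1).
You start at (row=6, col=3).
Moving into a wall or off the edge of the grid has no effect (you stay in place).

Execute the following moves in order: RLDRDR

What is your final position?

Start: (row=6, col=3)
  R (right): (row=6, col=3) -> (row=6, col=4)
  L (left): (row=6, col=4) -> (row=6, col=3)
  D (down): (row=6, col=3) -> (row=7, col=3)
  R (right): (row=7, col=3) -> (row=7, col=4)
  D (down): (row=7, col=4) -> (row=8, col=4)
  R (right): blocked, stay at (row=8, col=4)
Final: (row=8, col=4)

Answer: Final position: (row=8, col=4)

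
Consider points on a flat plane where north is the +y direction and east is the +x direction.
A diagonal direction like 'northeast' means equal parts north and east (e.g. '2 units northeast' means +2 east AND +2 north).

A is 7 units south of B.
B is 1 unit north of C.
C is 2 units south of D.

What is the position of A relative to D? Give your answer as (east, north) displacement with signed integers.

Place D at the origin (east=0, north=0).
  C is 2 units south of D: delta (east=+0, north=-2); C at (east=0, north=-2).
  B is 1 unit north of C: delta (east=+0, north=+1); B at (east=0, north=-1).
  A is 7 units south of B: delta (east=+0, north=-7); A at (east=0, north=-8).
Therefore A relative to D: (east=0, north=-8).

Answer: A is at (east=0, north=-8) relative to D.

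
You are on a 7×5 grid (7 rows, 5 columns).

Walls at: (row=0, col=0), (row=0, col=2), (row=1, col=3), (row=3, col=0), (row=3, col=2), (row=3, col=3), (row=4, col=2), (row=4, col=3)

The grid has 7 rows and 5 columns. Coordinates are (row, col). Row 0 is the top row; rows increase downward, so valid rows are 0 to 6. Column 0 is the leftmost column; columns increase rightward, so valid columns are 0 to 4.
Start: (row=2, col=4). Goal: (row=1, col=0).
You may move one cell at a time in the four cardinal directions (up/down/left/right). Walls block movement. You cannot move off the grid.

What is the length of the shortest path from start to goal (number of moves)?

Answer: Shortest path length: 5

Derivation:
BFS from (row=2, col=4) until reaching (row=1, col=0):
  Distance 0: (row=2, col=4)
  Distance 1: (row=1, col=4), (row=2, col=3), (row=3, col=4)
  Distance 2: (row=0, col=4), (row=2, col=2), (row=4, col=4)
  Distance 3: (row=0, col=3), (row=1, col=2), (row=2, col=1), (row=5, col=4)
  Distance 4: (row=1, col=1), (row=2, col=0), (row=3, col=1), (row=5, col=3), (row=6, col=4)
  Distance 5: (row=0, col=1), (row=1, col=0), (row=4, col=1), (row=5, col=2), (row=6, col=3)  <- goal reached here
One shortest path (5 moves): (row=2, col=4) -> (row=2, col=3) -> (row=2, col=2) -> (row=2, col=1) -> (row=2, col=0) -> (row=1, col=0)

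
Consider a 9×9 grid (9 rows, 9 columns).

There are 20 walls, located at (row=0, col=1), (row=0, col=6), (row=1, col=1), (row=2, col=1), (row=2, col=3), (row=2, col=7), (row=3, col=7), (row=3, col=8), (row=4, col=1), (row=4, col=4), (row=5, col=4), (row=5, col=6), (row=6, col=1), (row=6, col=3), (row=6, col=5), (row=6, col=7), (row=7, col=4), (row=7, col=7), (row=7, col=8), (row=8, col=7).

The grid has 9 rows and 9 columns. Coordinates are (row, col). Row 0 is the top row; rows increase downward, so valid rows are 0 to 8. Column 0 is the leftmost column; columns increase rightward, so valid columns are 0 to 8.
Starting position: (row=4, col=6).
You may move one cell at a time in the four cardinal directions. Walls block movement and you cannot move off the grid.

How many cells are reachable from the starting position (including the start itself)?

Answer: Reachable cells: 59

Derivation:
BFS flood-fill from (row=4, col=6):
  Distance 0: (row=4, col=6)
  Distance 1: (row=3, col=6), (row=4, col=5), (row=4, col=7)
  Distance 2: (row=2, col=6), (row=3, col=5), (row=4, col=8), (row=5, col=5), (row=5, col=7)
  Distance 3: (row=1, col=6), (row=2, col=5), (row=3, col=4), (row=5, col=8)
  Distance 4: (row=1, col=5), (row=1, col=7), (row=2, col=4), (row=3, col=3), (row=6, col=8)
  Distance 5: (row=0, col=5), (row=0, col=7), (row=1, col=4), (row=1, col=8), (row=3, col=2), (row=4, col=3)
  Distance 6: (row=0, col=4), (row=0, col=8), (row=1, col=3), (row=2, col=2), (row=2, col=8), (row=3, col=1), (row=4, col=2), (row=5, col=3)
  Distance 7: (row=0, col=3), (row=1, col=2), (row=3, col=0), (row=5, col=2)
  Distance 8: (row=0, col=2), (row=2, col=0), (row=4, col=0), (row=5, col=1), (row=6, col=2)
  Distance 9: (row=1, col=0), (row=5, col=0), (row=7, col=2)
  Distance 10: (row=0, col=0), (row=6, col=0), (row=7, col=1), (row=7, col=3), (row=8, col=2)
  Distance 11: (row=7, col=0), (row=8, col=1), (row=8, col=3)
  Distance 12: (row=8, col=0), (row=8, col=4)
  Distance 13: (row=8, col=5)
  Distance 14: (row=7, col=5), (row=8, col=6)
  Distance 15: (row=7, col=6)
  Distance 16: (row=6, col=6)
Total reachable: 59 (grid has 61 open cells total)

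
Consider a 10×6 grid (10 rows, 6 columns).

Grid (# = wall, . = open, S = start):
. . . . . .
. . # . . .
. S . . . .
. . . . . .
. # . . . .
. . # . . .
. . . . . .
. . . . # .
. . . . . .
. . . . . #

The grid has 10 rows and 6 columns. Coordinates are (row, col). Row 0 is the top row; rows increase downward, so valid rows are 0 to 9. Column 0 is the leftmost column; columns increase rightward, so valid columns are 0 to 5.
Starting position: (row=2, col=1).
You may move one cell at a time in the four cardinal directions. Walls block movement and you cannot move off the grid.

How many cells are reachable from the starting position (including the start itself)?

Answer: Reachable cells: 55

Derivation:
BFS flood-fill from (row=2, col=1):
  Distance 0: (row=2, col=1)
  Distance 1: (row=1, col=1), (row=2, col=0), (row=2, col=2), (row=3, col=1)
  Distance 2: (row=0, col=1), (row=1, col=0), (row=2, col=3), (row=3, col=0), (row=3, col=2)
  Distance 3: (row=0, col=0), (row=0, col=2), (row=1, col=3), (row=2, col=4), (row=3, col=3), (row=4, col=0), (row=4, col=2)
  Distance 4: (row=0, col=3), (row=1, col=4), (row=2, col=5), (row=3, col=4), (row=4, col=3), (row=5, col=0)
  Distance 5: (row=0, col=4), (row=1, col=5), (row=3, col=5), (row=4, col=4), (row=5, col=1), (row=5, col=3), (row=6, col=0)
  Distance 6: (row=0, col=5), (row=4, col=5), (row=5, col=4), (row=6, col=1), (row=6, col=3), (row=7, col=0)
  Distance 7: (row=5, col=5), (row=6, col=2), (row=6, col=4), (row=7, col=1), (row=7, col=3), (row=8, col=0)
  Distance 8: (row=6, col=5), (row=7, col=2), (row=8, col=1), (row=8, col=3), (row=9, col=0)
  Distance 9: (row=7, col=5), (row=8, col=2), (row=8, col=4), (row=9, col=1), (row=9, col=3)
  Distance 10: (row=8, col=5), (row=9, col=2), (row=9, col=4)
Total reachable: 55 (grid has 55 open cells total)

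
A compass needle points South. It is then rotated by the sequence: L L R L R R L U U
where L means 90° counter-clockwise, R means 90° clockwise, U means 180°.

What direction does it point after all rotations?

Start: South
  L (left (90° counter-clockwise)) -> East
  L (left (90° counter-clockwise)) -> North
  R (right (90° clockwise)) -> East
  L (left (90° counter-clockwise)) -> North
  R (right (90° clockwise)) -> East
  R (right (90° clockwise)) -> South
  L (left (90° counter-clockwise)) -> East
  U (U-turn (180°)) -> West
  U (U-turn (180°)) -> East
Final: East

Answer: Final heading: East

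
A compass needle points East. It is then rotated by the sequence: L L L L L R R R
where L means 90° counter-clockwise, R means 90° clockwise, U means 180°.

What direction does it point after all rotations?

Answer: Final heading: West

Derivation:
Start: East
  L (left (90° counter-clockwise)) -> North
  L (left (90° counter-clockwise)) -> West
  L (left (90° counter-clockwise)) -> South
  L (left (90° counter-clockwise)) -> East
  L (left (90° counter-clockwise)) -> North
  R (right (90° clockwise)) -> East
  R (right (90° clockwise)) -> South
  R (right (90° clockwise)) -> West
Final: West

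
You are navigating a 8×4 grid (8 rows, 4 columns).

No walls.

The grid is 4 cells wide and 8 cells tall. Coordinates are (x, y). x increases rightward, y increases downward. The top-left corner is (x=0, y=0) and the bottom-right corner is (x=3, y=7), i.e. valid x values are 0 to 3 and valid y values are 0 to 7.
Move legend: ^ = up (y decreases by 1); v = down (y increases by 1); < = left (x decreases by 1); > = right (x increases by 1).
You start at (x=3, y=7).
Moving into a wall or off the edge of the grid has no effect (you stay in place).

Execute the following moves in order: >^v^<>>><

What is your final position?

Answer: Final position: (x=2, y=6)

Derivation:
Start: (x=3, y=7)
  > (right): blocked, stay at (x=3, y=7)
  ^ (up): (x=3, y=7) -> (x=3, y=6)
  v (down): (x=3, y=6) -> (x=3, y=7)
  ^ (up): (x=3, y=7) -> (x=3, y=6)
  < (left): (x=3, y=6) -> (x=2, y=6)
  > (right): (x=2, y=6) -> (x=3, y=6)
  > (right): blocked, stay at (x=3, y=6)
  > (right): blocked, stay at (x=3, y=6)
  < (left): (x=3, y=6) -> (x=2, y=6)
Final: (x=2, y=6)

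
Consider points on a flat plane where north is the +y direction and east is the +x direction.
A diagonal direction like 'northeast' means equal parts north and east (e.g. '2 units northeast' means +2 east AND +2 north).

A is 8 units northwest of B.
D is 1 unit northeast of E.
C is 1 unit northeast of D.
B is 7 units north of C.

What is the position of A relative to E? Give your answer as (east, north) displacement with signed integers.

Answer: A is at (east=-6, north=17) relative to E.

Derivation:
Place E at the origin (east=0, north=0).
  D is 1 unit northeast of E: delta (east=+1, north=+1); D at (east=1, north=1).
  C is 1 unit northeast of D: delta (east=+1, north=+1); C at (east=2, north=2).
  B is 7 units north of C: delta (east=+0, north=+7); B at (east=2, north=9).
  A is 8 units northwest of B: delta (east=-8, north=+8); A at (east=-6, north=17).
Therefore A relative to E: (east=-6, north=17).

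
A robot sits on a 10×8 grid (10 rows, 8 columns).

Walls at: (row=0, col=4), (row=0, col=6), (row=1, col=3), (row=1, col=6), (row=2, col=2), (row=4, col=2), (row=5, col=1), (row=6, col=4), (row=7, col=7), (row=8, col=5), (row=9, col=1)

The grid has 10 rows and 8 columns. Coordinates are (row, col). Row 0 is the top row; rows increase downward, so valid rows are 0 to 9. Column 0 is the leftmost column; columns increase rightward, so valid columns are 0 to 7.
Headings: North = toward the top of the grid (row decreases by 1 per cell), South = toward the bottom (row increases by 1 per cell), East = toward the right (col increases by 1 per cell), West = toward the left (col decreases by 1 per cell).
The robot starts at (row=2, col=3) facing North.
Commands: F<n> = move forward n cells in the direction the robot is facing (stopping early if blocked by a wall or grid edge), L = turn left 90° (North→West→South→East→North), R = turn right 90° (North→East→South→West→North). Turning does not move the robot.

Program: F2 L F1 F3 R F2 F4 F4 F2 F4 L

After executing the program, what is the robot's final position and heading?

Answer: Final position: (row=2, col=3), facing West

Derivation:
Start: (row=2, col=3), facing North
  F2: move forward 0/2 (blocked), now at (row=2, col=3)
  L: turn left, now facing West
  F1: move forward 0/1 (blocked), now at (row=2, col=3)
  F3: move forward 0/3 (blocked), now at (row=2, col=3)
  R: turn right, now facing North
  F2: move forward 0/2 (blocked), now at (row=2, col=3)
  F4: move forward 0/4 (blocked), now at (row=2, col=3)
  F4: move forward 0/4 (blocked), now at (row=2, col=3)
  F2: move forward 0/2 (blocked), now at (row=2, col=3)
  F4: move forward 0/4 (blocked), now at (row=2, col=3)
  L: turn left, now facing West
Final: (row=2, col=3), facing West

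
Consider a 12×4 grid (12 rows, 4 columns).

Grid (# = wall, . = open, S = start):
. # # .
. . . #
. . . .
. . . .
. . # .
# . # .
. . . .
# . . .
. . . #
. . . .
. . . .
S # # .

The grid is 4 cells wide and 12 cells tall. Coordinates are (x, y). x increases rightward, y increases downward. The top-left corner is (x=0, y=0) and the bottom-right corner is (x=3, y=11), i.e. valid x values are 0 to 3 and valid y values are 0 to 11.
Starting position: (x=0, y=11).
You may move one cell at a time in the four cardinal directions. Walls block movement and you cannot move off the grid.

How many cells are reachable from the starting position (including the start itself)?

Answer: Reachable cells: 37

Derivation:
BFS flood-fill from (x=0, y=11):
  Distance 0: (x=0, y=11)
  Distance 1: (x=0, y=10)
  Distance 2: (x=0, y=9), (x=1, y=10)
  Distance 3: (x=0, y=8), (x=1, y=9), (x=2, y=10)
  Distance 4: (x=1, y=8), (x=2, y=9), (x=3, y=10)
  Distance 5: (x=1, y=7), (x=2, y=8), (x=3, y=9), (x=3, y=11)
  Distance 6: (x=1, y=6), (x=2, y=7)
  Distance 7: (x=1, y=5), (x=0, y=6), (x=2, y=6), (x=3, y=7)
  Distance 8: (x=1, y=4), (x=3, y=6)
  Distance 9: (x=1, y=3), (x=0, y=4), (x=3, y=5)
  Distance 10: (x=1, y=2), (x=0, y=3), (x=2, y=3), (x=3, y=4)
  Distance 11: (x=1, y=1), (x=0, y=2), (x=2, y=2), (x=3, y=3)
  Distance 12: (x=0, y=1), (x=2, y=1), (x=3, y=2)
  Distance 13: (x=0, y=0)
Total reachable: 37 (grid has 38 open cells total)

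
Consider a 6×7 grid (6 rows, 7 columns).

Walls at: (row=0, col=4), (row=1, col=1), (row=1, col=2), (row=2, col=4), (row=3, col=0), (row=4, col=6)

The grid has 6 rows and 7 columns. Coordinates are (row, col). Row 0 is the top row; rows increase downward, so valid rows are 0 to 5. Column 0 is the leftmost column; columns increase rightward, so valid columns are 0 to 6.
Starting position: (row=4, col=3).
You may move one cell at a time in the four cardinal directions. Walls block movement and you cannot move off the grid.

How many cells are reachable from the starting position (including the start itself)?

Answer: Reachable cells: 36

Derivation:
BFS flood-fill from (row=4, col=3):
  Distance 0: (row=4, col=3)
  Distance 1: (row=3, col=3), (row=4, col=2), (row=4, col=4), (row=5, col=3)
  Distance 2: (row=2, col=3), (row=3, col=2), (row=3, col=4), (row=4, col=1), (row=4, col=5), (row=5, col=2), (row=5, col=4)
  Distance 3: (row=1, col=3), (row=2, col=2), (row=3, col=1), (row=3, col=5), (row=4, col=0), (row=5, col=1), (row=5, col=5)
  Distance 4: (row=0, col=3), (row=1, col=4), (row=2, col=1), (row=2, col=5), (row=3, col=6), (row=5, col=0), (row=5, col=6)
  Distance 5: (row=0, col=2), (row=1, col=5), (row=2, col=0), (row=2, col=6)
  Distance 6: (row=0, col=1), (row=0, col=5), (row=1, col=0), (row=1, col=6)
  Distance 7: (row=0, col=0), (row=0, col=6)
Total reachable: 36 (grid has 36 open cells total)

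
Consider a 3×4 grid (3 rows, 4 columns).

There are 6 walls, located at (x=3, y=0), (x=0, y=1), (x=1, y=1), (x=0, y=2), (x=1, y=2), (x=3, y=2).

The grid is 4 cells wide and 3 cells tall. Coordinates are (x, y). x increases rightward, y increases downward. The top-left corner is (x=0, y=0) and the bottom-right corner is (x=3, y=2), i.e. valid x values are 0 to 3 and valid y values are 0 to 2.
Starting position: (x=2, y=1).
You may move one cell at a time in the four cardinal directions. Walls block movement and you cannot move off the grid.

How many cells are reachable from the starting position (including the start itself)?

Answer: Reachable cells: 6

Derivation:
BFS flood-fill from (x=2, y=1):
  Distance 0: (x=2, y=1)
  Distance 1: (x=2, y=0), (x=3, y=1), (x=2, y=2)
  Distance 2: (x=1, y=0)
  Distance 3: (x=0, y=0)
Total reachable: 6 (grid has 6 open cells total)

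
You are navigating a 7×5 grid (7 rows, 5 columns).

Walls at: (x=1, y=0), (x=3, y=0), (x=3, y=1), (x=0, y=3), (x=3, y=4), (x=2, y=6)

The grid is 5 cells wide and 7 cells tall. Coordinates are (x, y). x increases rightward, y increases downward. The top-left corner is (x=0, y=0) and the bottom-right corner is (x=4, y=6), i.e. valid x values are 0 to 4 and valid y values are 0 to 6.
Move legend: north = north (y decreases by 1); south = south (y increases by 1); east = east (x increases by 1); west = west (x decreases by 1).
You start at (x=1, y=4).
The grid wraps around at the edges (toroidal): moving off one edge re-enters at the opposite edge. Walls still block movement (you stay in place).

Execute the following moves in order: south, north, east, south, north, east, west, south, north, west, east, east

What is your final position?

Answer: Final position: (x=2, y=4)

Derivation:
Start: (x=1, y=4)
  south (south): (x=1, y=4) -> (x=1, y=5)
  north (north): (x=1, y=5) -> (x=1, y=4)
  east (east): (x=1, y=4) -> (x=2, y=4)
  south (south): (x=2, y=4) -> (x=2, y=5)
  north (north): (x=2, y=5) -> (x=2, y=4)
  east (east): blocked, stay at (x=2, y=4)
  west (west): (x=2, y=4) -> (x=1, y=4)
  south (south): (x=1, y=4) -> (x=1, y=5)
  north (north): (x=1, y=5) -> (x=1, y=4)
  west (west): (x=1, y=4) -> (x=0, y=4)
  east (east): (x=0, y=4) -> (x=1, y=4)
  east (east): (x=1, y=4) -> (x=2, y=4)
Final: (x=2, y=4)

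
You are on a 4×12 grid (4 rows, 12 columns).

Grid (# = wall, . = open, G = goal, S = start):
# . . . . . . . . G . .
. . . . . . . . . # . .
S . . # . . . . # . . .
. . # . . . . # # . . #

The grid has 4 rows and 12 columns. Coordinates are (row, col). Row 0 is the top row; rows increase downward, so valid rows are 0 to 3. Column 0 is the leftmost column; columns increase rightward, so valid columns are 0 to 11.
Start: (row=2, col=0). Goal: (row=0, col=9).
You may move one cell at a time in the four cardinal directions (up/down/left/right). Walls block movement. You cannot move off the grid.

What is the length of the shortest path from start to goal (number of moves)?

BFS from (row=2, col=0) until reaching (row=0, col=9):
  Distance 0: (row=2, col=0)
  Distance 1: (row=1, col=0), (row=2, col=1), (row=3, col=0)
  Distance 2: (row=1, col=1), (row=2, col=2), (row=3, col=1)
  Distance 3: (row=0, col=1), (row=1, col=2)
  Distance 4: (row=0, col=2), (row=1, col=3)
  Distance 5: (row=0, col=3), (row=1, col=4)
  Distance 6: (row=0, col=4), (row=1, col=5), (row=2, col=4)
  Distance 7: (row=0, col=5), (row=1, col=6), (row=2, col=5), (row=3, col=4)
  Distance 8: (row=0, col=6), (row=1, col=7), (row=2, col=6), (row=3, col=3), (row=3, col=5)
  Distance 9: (row=0, col=7), (row=1, col=8), (row=2, col=7), (row=3, col=6)
  Distance 10: (row=0, col=8)
  Distance 11: (row=0, col=9)  <- goal reached here
One shortest path (11 moves): (row=2, col=0) -> (row=2, col=1) -> (row=2, col=2) -> (row=1, col=2) -> (row=1, col=3) -> (row=1, col=4) -> (row=1, col=5) -> (row=1, col=6) -> (row=1, col=7) -> (row=1, col=8) -> (row=0, col=8) -> (row=0, col=9)

Answer: Shortest path length: 11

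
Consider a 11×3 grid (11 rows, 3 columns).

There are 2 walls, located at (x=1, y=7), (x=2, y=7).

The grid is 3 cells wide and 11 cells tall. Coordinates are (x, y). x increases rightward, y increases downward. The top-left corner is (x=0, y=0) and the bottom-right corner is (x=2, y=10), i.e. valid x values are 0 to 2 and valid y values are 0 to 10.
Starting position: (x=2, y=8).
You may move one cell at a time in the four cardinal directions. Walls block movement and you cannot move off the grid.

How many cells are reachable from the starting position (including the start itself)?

BFS flood-fill from (x=2, y=8):
  Distance 0: (x=2, y=8)
  Distance 1: (x=1, y=8), (x=2, y=9)
  Distance 2: (x=0, y=8), (x=1, y=9), (x=2, y=10)
  Distance 3: (x=0, y=7), (x=0, y=9), (x=1, y=10)
  Distance 4: (x=0, y=6), (x=0, y=10)
  Distance 5: (x=0, y=5), (x=1, y=6)
  Distance 6: (x=0, y=4), (x=1, y=5), (x=2, y=6)
  Distance 7: (x=0, y=3), (x=1, y=4), (x=2, y=5)
  Distance 8: (x=0, y=2), (x=1, y=3), (x=2, y=4)
  Distance 9: (x=0, y=1), (x=1, y=2), (x=2, y=3)
  Distance 10: (x=0, y=0), (x=1, y=1), (x=2, y=2)
  Distance 11: (x=1, y=0), (x=2, y=1)
  Distance 12: (x=2, y=0)
Total reachable: 31 (grid has 31 open cells total)

Answer: Reachable cells: 31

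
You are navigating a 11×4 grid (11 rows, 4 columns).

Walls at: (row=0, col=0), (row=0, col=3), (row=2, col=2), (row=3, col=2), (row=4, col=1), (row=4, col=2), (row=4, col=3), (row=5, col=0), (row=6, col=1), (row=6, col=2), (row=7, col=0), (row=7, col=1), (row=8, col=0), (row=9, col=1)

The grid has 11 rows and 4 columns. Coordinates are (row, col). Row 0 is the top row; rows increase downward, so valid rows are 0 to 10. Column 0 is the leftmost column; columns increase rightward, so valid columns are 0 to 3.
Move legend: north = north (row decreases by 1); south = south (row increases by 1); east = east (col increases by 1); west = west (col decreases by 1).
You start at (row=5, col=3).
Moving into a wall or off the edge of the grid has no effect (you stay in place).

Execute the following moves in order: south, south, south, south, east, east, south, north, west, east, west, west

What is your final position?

Start: (row=5, col=3)
  south (south): (row=5, col=3) -> (row=6, col=3)
  south (south): (row=6, col=3) -> (row=7, col=3)
  south (south): (row=7, col=3) -> (row=8, col=3)
  south (south): (row=8, col=3) -> (row=9, col=3)
  east (east): blocked, stay at (row=9, col=3)
  east (east): blocked, stay at (row=9, col=3)
  south (south): (row=9, col=3) -> (row=10, col=3)
  north (north): (row=10, col=3) -> (row=9, col=3)
  west (west): (row=9, col=3) -> (row=9, col=2)
  east (east): (row=9, col=2) -> (row=9, col=3)
  west (west): (row=9, col=3) -> (row=9, col=2)
  west (west): blocked, stay at (row=9, col=2)
Final: (row=9, col=2)

Answer: Final position: (row=9, col=2)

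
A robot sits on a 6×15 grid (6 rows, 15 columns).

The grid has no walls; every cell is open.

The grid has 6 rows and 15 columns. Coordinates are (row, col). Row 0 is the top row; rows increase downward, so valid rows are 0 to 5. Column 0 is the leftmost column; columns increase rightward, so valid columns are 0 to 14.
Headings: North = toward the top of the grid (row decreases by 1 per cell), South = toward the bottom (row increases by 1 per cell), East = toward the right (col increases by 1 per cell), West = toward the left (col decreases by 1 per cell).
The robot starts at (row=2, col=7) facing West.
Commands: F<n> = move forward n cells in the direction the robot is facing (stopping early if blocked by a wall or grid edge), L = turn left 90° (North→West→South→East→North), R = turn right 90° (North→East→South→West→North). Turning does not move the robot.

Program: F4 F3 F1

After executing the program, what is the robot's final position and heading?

Start: (row=2, col=7), facing West
  F4: move forward 4, now at (row=2, col=3)
  F3: move forward 3, now at (row=2, col=0)
  F1: move forward 0/1 (blocked), now at (row=2, col=0)
Final: (row=2, col=0), facing West

Answer: Final position: (row=2, col=0), facing West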